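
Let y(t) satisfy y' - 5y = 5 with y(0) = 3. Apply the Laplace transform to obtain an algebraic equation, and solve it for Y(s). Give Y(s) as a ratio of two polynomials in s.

Y(s) = (3*s + 5)/(s^2 - 5*s)

Apply the Laplace transform to the equation.
The derivative rules (L{y'} = sY - y(0) = sY - 3) turn the left side into (s - 5)Y - (3).
The right side is L{5} = 5/s.
So (s - 5)Y = 5/s + (3).
Solve for Y(s) and write it as one ratio of polynomials.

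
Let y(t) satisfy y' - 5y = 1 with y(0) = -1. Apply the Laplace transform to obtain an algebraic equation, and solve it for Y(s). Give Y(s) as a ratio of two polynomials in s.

Y(s) = (-s + 1)/(s^2 - 5*s)

Transform both sides with L{·}.
Using L{y'} = sY - y(0) = sY - (-1), the left side becomes (s - 5)Y - (-1).
The right side is L{1} = 1/s.
So (s - 5)Y = 1/s + (-1).
Solve for Y(s) and write it as one ratio of polynomials.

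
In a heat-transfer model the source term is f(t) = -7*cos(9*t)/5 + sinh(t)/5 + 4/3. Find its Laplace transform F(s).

The transform is linear, so treat each term independently.
L{4/3} = (4/3)/s; (1/5)·[L{sinh(t)} = 1/(s^2 - 1)]; (-7/5)·[L{cos(9t)} = s/(s^2 + 81)].

F(s) = -7*s/(5*(s^2 + 81)) + 1/(5*(s^2 - 1)) + 4/(3*s)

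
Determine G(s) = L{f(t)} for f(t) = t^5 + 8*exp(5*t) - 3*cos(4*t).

The transform is linear, so treat each term independently.
L{t^5} = 5!/s^6 = 120/s^6; (-3)·[L{cos(4t)} = s/(s^2 + 16)]; (8)·[L{e^(5t)} = 1/(s - 5)].

G(s) = -3*s/(s^2 + 16) + 8/(s - 5) + 120/s^6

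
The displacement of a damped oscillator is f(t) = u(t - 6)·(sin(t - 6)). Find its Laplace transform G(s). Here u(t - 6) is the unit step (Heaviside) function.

G(s) = exp(-6*s)/(s^2 + 1)

By the second shifting theorem, L{u(t - c)·g(t - c)} = e^(-cs)·H(s) with c = 6 and H(s) = L{g(t)}.
L{sin(t)} = 1/(s^2 + 1).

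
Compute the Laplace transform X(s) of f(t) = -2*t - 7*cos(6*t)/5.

X(s) = -7*s/(5*(s^2 + 36)) - 2/s^2

By linearity of the Laplace transform, transform each term separately.
(-7/5)·[L{cos(6t)} = s/(s^2 + 36)]; (-2)·[L{t} = 1!/s^2 = 1/s^2].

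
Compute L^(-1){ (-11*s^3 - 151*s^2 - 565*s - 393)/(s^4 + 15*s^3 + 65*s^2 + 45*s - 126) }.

Factor the denominator: s^4 + 15*s^3 + 65*s^2 + 45*s - 126 = (s - 1)*(s + 3)*(s + 6)*(s + 7).
Partial fraction decomposition gives [-5/(s + 3)] + [-3/(s + 6)] + [2/(s + 7)] + [-5/(s - 1)].
Invert each term: -5/(s + 3) ↔ -5e^(-3t); -3/(s + 6) ↔ -3e^(-6t); 2/(s + 7) ↔ 2e^(-7t); -5/(s - 1) ↔ -5e^(t).

-5*exp(t) - 5*exp(-3*t) - 3*exp(-6*t) + 2*exp(-7*t)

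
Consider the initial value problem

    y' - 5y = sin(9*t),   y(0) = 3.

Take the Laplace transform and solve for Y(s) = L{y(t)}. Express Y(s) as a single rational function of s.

Y(s) = (3*s^2 + 252)/(s^3 - 5*s^2 + 81*s - 405)

Take the Laplace transform of both sides.
The derivative rules (L{y'} = sY - y(0) = sY - 3) turn the left side into (s - 5)Y - (3).
The right side is L{sin(9*t)} = 9/(s^2 + 81).
So (s - 5)Y = 9/(s^2 + 81) + (3).
Solve for Y(s) and write it as one ratio of polynomials.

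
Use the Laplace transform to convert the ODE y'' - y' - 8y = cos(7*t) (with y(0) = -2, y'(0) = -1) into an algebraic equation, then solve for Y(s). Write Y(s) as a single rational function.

Apply the Laplace transform to the equation.
With L{y''} = s^2 Y - s·y(0) - y'(0) and L{y'} = sY - y(0), with y(0) = -2, y'(0) = -1: the LHS transforms to (s^2 - s - 8)Y - (-2*s + 1).
The right side is L{cos(7*t)} = s/(s^2 + 49).
So (s^2 - s - 8)Y = s/(s^2 + 49) + (-2*s + 1).
Solve for Y(s) and write it as one ratio of polynomials.

Y(s) = (-2*s^3 + s^2 - 97*s + 49)/(s^4 - s^3 + 41*s^2 - 49*s - 392)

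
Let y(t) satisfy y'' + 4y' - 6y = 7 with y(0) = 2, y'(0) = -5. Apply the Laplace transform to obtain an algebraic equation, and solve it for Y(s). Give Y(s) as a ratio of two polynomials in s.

Apply the Laplace transform to the equation.
The derivative rules (L{y''} = s^2 Y - s·y(0) - y'(0) and L{y'} = sY - y(0), with y(0) = 2, y'(0) = -5) turn the left side into (s^2 + 4*s - 6)Y - (2*s + 3).
The right side is L{7} = 7/s.
So (s^2 + 4*s - 6)Y = 7/s + (2*s + 3).
Divide through and combine into a single rational function.

Y(s) = (2*s^2 + 3*s + 7)/(s^3 + 4*s^2 - 6*s)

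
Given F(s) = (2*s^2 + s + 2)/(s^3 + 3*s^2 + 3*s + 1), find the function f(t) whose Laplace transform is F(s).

Factor the denominator: s^3 + 3*s^2 + 3*s + 1 = (s + 1)^3.
Partial fraction decomposition gives [2/(s + 1)] + [-3/(s + 1)^2] + [3/(s + 1)^3].
Invert each term: 2/(s + 1) ↔ 2e^(-t); -3/(s + 1)^2 ↔ -3t·e^(-t); 3/(s + 1)^3 ↔ (3/2)t^2·e^(-t).

f(t) = 3*t^2*exp(-t)/2 - 3*t*exp(-t) + 2*exp(-t)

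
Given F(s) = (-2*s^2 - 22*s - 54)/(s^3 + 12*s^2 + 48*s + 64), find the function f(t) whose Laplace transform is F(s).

Factor the denominator: s^3 + 12*s^2 + 48*s + 64 = (s + 4)^3.
Partial fraction decomposition gives [-2/(s + 4)] + [-6/(s + 4)^2] + [2/(s + 4)^3].
Invert each term: -2/(s + 4) ↔ -2e^(-4t); -6/(s + 4)^2 ↔ -6t·e^(-4t); 2/(s + 4)^3 ↔ (1)t^2·e^(-4t).

f(t) = t^2*exp(-4*t) - 6*t*exp(-4*t) - 2*exp(-4*t)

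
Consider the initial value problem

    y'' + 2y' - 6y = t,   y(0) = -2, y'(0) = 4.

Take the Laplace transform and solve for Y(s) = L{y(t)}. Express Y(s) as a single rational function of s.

Y(s) = (-2*s^3 + 1)/(s^4 + 2*s^3 - 6*s^2)

Apply the Laplace transform to the equation.
With L{y''} = s^2 Y - s·y(0) - y'(0) and L{y'} = sY - y(0), with y(0) = -2, y'(0) = 4: the LHS transforms to (s^2 + 2*s - 6)Y - (-2*s).
The right side is L{t} = s^(-2).
So (s^2 + 2*s - 6)Y = s^(-2) + (-2*s).
Divide through and combine into a single rational function.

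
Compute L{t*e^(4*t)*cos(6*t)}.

L{cos(6t)} = s/(s^2 + 36).
Multiplying by e^(4t) shifts s → s - 4, so L{e^(4*t)*cos(6*t)} = (s - 4)/((s - 4)^2 + 36).
Then apply L{t·g(t)} = -d/ds[H(s)] with H(s) = (s - 4)/((s - 4)^2 + 36):
differentiating 1 time and applying the sign gives (s - 10)*(s + 2)/(s^2 - 8*s + 52)^2.

(s - 10)*(s + 2)/(s^2 - 8*s + 52)^2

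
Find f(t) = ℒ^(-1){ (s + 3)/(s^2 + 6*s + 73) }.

Rewrite the denominator: s^2 + 6*s + 73 = (s + 3)^2 + 64.
The form in (s + 3) signals a first-shifting-theorem factor e^(-3t).
Since L{cos(8t)} = s/(s^2 + 64), the inverse is e^(-3*t)*cos(8*t).

f(t) = exp(-3*t)*cos(8*t)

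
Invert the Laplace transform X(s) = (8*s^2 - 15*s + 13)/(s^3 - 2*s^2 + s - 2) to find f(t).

Factor the denominator: s^3 - 2*s^2 + s - 2 = (s - 2)*(s^2 + 1).
Partial fraction decomposition gives [3/(s - 2)] + [5*s/(s^2 + 1)] + [-5/(s^2 + 1)].
Invert each term: 3/(s - 2) ↔ 3e^(2t); 5·s/(s^2 + 1) ↔ 5cos(t); -5·1/(s^2 + 1) ↔ -5sin(t).

f(t) = 3*exp(2*t) - 5*sin(t) + 5*cos(t)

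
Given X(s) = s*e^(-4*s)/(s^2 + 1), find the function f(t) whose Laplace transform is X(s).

f(t) = Heaviside(t - 4)*(cos(t - 4))

The factor e^(-4s) signals a time shift by c = 4 (second shifting theorem).
L{cos(t)} = s/(s^2 + 1), so L^-1{s/(s^2 + 1)} = cos(t).
Hence the inverse is u(t - 4) times that function evaluated at t - 4.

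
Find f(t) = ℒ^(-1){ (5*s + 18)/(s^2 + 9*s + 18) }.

Factor the denominator: s^2 + 9*s + 18 = (s + 3)*(s + 6).
Partial fraction decomposition gives [4/(s + 6)] + [1/(s + 3)].
Invert each term: 4/(s + 6) ↔ 4e^(-6t); 1/(s + 3) ↔ e^(-3t).

f(t) = exp(-3*t) + 4*exp(-6*t)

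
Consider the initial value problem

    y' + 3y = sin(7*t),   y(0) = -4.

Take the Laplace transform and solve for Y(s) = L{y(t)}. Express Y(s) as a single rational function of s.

Y(s) = (-4*s^2 - 189)/(s^3 + 3*s^2 + 49*s + 147)

Laplace-transform each side.
The derivative rules (L{y'} = sY - y(0) = sY - (-4)) turn the left side into (s + 3)Y - (-4).
The right side is L{sin(7*t)} = 7/(s^2 + 49).
So (s + 3)Y = 7/(s^2 + 49) + (-4).
Solve for Y(s) and write it as one ratio of polynomials.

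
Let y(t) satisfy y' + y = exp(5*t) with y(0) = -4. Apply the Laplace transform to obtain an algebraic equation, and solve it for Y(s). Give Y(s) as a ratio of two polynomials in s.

Laplace-transform each side.
The derivative rules (L{y'} = sY - y(0) = sY - (-4)) turn the left side into (s + 1)Y - (-4).
The right side is L{exp(5*t)} = 1/(s - 5).
So (s + 1)Y = 1/(s - 5) + (-4).
Divide through and combine into a single rational function.

Y(s) = (-4*s + 21)/(s^2 - 4*s - 5)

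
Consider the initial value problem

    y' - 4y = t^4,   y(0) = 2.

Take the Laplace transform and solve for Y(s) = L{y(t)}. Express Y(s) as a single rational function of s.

Y(s) = (2*s^5 + 24)/(s^6 - 4*s^5)

Take the Laplace transform of both sides.
Using L{y'} = sY - y(0) = sY - 2, the left side becomes (s - 4)Y - (2).
The right side is L{t^4} = 24/s^5.
So (s - 4)Y = 24/s^5 + (2).
Isolate Y and clear denominators.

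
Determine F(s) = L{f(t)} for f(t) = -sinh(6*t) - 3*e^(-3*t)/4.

The transform is linear, so treat each term independently.
(-3/4)·[L{e^(-3t)} = 1/(s + 3)]; (-1)·[L{sinh(6t)} = 6/(s^2 - 36)].

F(s) = -6/(s^2 - 36) - 3/(4*(s + 3))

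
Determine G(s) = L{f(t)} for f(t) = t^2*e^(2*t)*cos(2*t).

L{cos(2t)} = s/(s^2 + 4).
Multiplying by e^(2t) shifts s → s - 2, so L{e^(2*t)*cos(2*t)} = (s - 2)/((s - 2)^2 + 4).
Then apply L{t^2·g(t)} = (-1)^2 d^2/ds^2[H(s)] with H(s) = (s - 2)/((s - 2)^2 + 4):
differentiating 2 times and applying the sign gives 2*(s - 2)*(s^2 - 4*s - 8)/(s^2 - 4*s + 8)^3.

G(s) = 2*(s - 2)*(s^2 - 4*s - 8)/(s^2 - 4*s + 8)^3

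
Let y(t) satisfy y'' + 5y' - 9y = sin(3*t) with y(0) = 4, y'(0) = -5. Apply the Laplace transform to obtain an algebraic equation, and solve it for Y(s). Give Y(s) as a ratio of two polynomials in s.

Y(s) = (4*s^3 + 15*s^2 + 36*s + 138)/(s^4 + 5*s^3 + 45*s - 81)

Laplace-transform each side.
Using L{y''} = s^2 Y - s·y(0) - y'(0) and L{y'} = sY - y(0), with y(0) = 4, y'(0) = -5, the left side becomes (s^2 + 5*s - 9)Y - (4*s + 15).
The right side is L{sin(3*t)} = 3/(s^2 + 9).
So (s^2 + 5*s - 9)Y = 3/(s^2 + 9) + (4*s + 15).
Divide through and combine into a single rational function.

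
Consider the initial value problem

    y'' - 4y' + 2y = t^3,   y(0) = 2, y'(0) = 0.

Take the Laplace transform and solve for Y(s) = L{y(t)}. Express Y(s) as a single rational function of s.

Take the Laplace transform of both sides.
With L{y''} = s^2 Y - s·y(0) - y'(0) and L{y'} = sY - y(0), with y(0) = 2, y'(0) = 0: the LHS transforms to (s^2 - 4*s + 2)Y - (2*s - 8).
The right side is L{t^3} = 6/s^4.
So (s^2 - 4*s + 2)Y = 6/s^4 + (2*s - 8).
Solve for Y(s) and write it as one ratio of polynomials.

Y(s) = (2*s^5 - 8*s^4 + 6)/(s^6 - 4*s^5 + 2*s^4)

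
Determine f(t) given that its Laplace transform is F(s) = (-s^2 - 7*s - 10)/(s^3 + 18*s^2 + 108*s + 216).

Factor the denominator: s^3 + 18*s^2 + 108*s + 216 = (s + 6)^3.
Partial fraction decomposition gives [-1/(s + 6)] + [5/(s + 6)^2] + [-4/(s + 6)^3].
Invert each term: -1/(s + 6) ↔ -e^(-6t); 5/(s + 6)^2 ↔ 5t·e^(-6t); -4/(s + 6)^3 ↔ (-2)t^2·e^(-6t).

f(t) = -2*t^2*exp(-6*t) + 5*t*exp(-6*t) - exp(-6*t)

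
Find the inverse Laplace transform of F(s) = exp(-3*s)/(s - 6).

Heaviside(t - 3)*(exp(6*t - 18))

The factor e^(-3s) signals a time shift by c = 3 (second shifting theorem).
L{e^(6t)} = 1/(s - 6), so L^-1{1/(s - 6)} = exp(6*t).
Hence the inverse is u(t - 3) times that function evaluated at t - 3.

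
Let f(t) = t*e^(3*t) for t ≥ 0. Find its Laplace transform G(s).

G(s) = (s - 3)^(-2)

L{e^(3t)} = 1/(s - 3).
Then apply L{t·g(t)} = -d/ds[H(s)] with H(s) = 1/(s - 3):
differentiating 1 time and applying the sign gives (s - 3)^(-2).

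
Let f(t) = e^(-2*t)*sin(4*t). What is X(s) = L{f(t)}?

L{sin(4t)} = 4/(s^2 + 16).
By the first shifting theorem, multiplying by e^(-2t) replaces s with s + 2.

X(s) = 4/((s + 2)^2 + 16)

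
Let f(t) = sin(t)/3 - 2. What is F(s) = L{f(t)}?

F(s) = 1/(3*(s^2 + 1)) - 2/s

By linearity of the Laplace transform, transform each term separately.
(1/3)·[L{sin(t)} = 1/(s^2 + 1)]; L{-2} = -2/s.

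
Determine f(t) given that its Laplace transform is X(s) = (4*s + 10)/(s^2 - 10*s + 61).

f(t) = 5*exp(5*t)*sin(6*t) + 4*exp(5*t)*cos(6*t)

Complete the square in the denominator: s^2 - 10*s + 61 = (s - 5)^2 + 6^2.
Split the numerator to match: 4*s + 10 = 4·(s - 5) + 5·6.
Invert each term: 4·(s - 5)/((s - 5)^2 + 36) ↔ 4e^(5t)cos(6t); 5·6/((s - 5)^2 + 36) ↔ 5e^(5t)sin(6t).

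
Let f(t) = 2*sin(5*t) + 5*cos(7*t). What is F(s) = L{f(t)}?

Apply the Laplace transform termwise.
(5)·[L{cos(7t)} = s/(s^2 + 49)]; (2)·[L{sin(5t)} = 5/(s^2 + 25)].

F(s) = 5*s/(s^2 + 49) + 10/(s^2 + 25)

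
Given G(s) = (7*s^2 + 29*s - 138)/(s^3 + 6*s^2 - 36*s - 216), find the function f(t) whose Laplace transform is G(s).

Factor the denominator: s^3 + 6*s^2 - 36*s - 216 = (s - 6)*(s + 6)^2.
Partial fraction decomposition gives [5/(s + 6)] + [5/(s + 6)^2] + [2/(s - 6)].
Invert each term: 5/(s + 6) ↔ 5e^(-6t); 5/(s + 6)^2 ↔ 5t·e^(-6t); 2/(s - 6) ↔ 2e^(6t).

f(t) = 5*t*exp(-6*t) + 2*exp(6*t) + 5*exp(-6*t)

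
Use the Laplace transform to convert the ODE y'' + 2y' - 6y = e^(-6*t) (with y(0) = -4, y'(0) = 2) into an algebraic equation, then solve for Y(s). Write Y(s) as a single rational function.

Y(s) = (-4*s^2 - 30*s - 35)/(s^3 + 8*s^2 + 6*s - 36)

Apply the Laplace transform to the equation.
Using L{y''} = s^2 Y - s·y(0) - y'(0) and L{y'} = sY - y(0), with y(0) = -4, y'(0) = 2, the left side becomes (s^2 + 2*s - 6)Y - (-4*s - 6).
The right side is L{e^(-6*t)} = 1/(s + 6).
So (s^2 + 2*s - 6)Y = 1/(s + 6) + (-4*s - 6).
Solve for Y(s) and write it as one ratio of polynomials.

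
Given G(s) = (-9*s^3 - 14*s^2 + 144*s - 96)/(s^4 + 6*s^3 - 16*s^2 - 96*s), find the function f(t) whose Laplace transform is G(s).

f(t) = -exp(4*t) + 1 - 5*exp(-4*t) - 4*exp(-6*t)

Factor the denominator: s^4 + 6*s^3 - 16*s^2 - 96*s = s*(s - 4)*(s + 4)*(s + 6).
Partial fraction decomposition gives [-4/(s + 6)] + [-1/(s - 4)] + [1/s] + [-5/(s + 4)].
Invert each term: -4/(s + 6) ↔ -4e^(-6t); -1/(s - 4) ↔ -e^(4t); 1/(s - 0) ↔ e^(0t); -5/(s + 4) ↔ -5e^(-4t).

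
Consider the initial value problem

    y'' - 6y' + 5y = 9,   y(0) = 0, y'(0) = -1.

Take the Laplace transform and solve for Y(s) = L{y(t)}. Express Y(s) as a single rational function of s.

Transform both sides with L{·}.
Using L{y''} = s^2 Y - s·y(0) - y'(0) and L{y'} = sY - y(0), with y(0) = 0, y'(0) = -1, the left side becomes (s^2 - 6*s + 5)Y - (-1).
The right side is L{9} = 9/s.
So (s^2 - 6*s + 5)Y = 9/s + (-1).
Solve for Y(s) and write it as one ratio of polynomials.

Y(s) = (-s + 9)/(s^3 - 6*s^2 + 5*s)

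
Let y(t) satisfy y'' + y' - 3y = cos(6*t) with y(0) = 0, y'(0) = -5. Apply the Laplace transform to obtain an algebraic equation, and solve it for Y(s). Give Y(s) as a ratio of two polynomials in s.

Take the Laplace transform of both sides.
With L{y''} = s^2 Y - s·y(0) - y'(0) and L{y'} = sY - y(0), with y(0) = 0, y'(0) = -5: the LHS transforms to (s^2 + s - 3)Y - (-5).
The right side is L{cos(6*t)} = s/(s^2 + 36).
So (s^2 + s - 3)Y = s/(s^2 + 36) + (-5).
Solve for Y(s) and write it as one ratio of polynomials.

Y(s) = (-5*s^2 + s - 180)/(s^4 + s^3 + 33*s^2 + 36*s - 108)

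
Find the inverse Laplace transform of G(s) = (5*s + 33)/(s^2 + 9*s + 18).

6*exp(-3*t) - exp(-6*t)

Factor the denominator: s^2 + 9*s + 18 = (s + 3)*(s + 6).
Partial fraction decomposition gives [6/(s + 3)] + [-1/(s + 6)].
Invert each term: 6/(s + 3) ↔ 6e^(-3t); -1/(s + 6) ↔ -e^(-6t).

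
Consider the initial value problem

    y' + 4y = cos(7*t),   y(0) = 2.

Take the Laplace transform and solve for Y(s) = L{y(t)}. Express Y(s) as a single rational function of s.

Y(s) = (2*s^2 + s + 98)/(s^3 + 4*s^2 + 49*s + 196)

Apply the Laplace transform to the equation.
With L{y'} = sY - y(0) = sY - 2: the LHS transforms to (s + 4)Y - (2).
The right side is L{cos(7*t)} = s/(s^2 + 49).
So (s + 4)Y = s/(s^2 + 49) + (2).
Isolate Y and clear denominators.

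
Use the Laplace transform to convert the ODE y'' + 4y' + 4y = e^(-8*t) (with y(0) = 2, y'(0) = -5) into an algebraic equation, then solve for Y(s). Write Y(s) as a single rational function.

Laplace-transform each side.
Using L{y''} = s^2 Y - s·y(0) - y'(0) and L{y'} = sY - y(0), with y(0) = 2, y'(0) = -5, the left side becomes (s^2 + 4*s + 4)Y - (2*s + 3).
The right side is L{e^(-8*t)} = 1/(s + 8).
So (s^2 + 4*s + 4)Y = 1/(s + 8) + (2*s + 3).
Divide through and combine into a single rational function.

Y(s) = (2*s^2 + 19*s + 25)/(s^3 + 12*s^2 + 36*s + 32)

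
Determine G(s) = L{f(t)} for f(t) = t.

G(s) = s^(-2)

L{t} = 1!/s^2 = 1/s^2.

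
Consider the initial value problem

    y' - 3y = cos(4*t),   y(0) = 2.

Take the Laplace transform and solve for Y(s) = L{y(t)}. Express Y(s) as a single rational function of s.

Laplace-transform each side.
With L{y'} = sY - y(0) = sY - 2: the LHS transforms to (s - 3)Y - (2).
The right side is L{cos(4*t)} = s/(s^2 + 16).
So (s - 3)Y = s/(s^2 + 16) + (2).
Divide through and combine into a single rational function.

Y(s) = (2*s^2 + s + 32)/(s^3 - 3*s^2 + 16*s - 48)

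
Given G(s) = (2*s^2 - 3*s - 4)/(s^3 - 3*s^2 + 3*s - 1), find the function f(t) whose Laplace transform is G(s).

f(t) = -5*t^2*exp(t)/2 + t*exp(t) + 2*exp(t)

Factor the denominator: s^3 - 3*s^2 + 3*s - 1 = (s - 1)^3.
Partial fraction decomposition gives [2/(s - 1)] + [(s - 1)^(-2)] + [-5/(s - 1)^3].
Invert each term: 2/(s - 1) ↔ 2e^(t); 1/(s - 1)^2 ↔ t·e^(t); -5/(s - 1)^3 ↔ (-5/2)t^2·e^(t).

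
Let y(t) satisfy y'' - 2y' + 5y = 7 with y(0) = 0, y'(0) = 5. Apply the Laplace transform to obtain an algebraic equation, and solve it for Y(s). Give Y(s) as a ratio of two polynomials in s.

Y(s) = (5*s + 7)/(s^3 - 2*s^2 + 5*s)

Transform both sides with L{·}.
With L{y''} = s^2 Y - s·y(0) - y'(0) and L{y'} = sY - y(0), with y(0) = 0, y'(0) = 5: the LHS transforms to (s^2 - 2*s + 5)Y - (5).
The right side is L{7} = 7/s.
So (s^2 - 2*s + 5)Y = 7/s + (5).
Solve for Y(s) and write it as one ratio of polynomials.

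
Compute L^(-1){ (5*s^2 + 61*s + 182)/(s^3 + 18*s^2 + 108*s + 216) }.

Factor the denominator: s^3 + 18*s^2 + 108*s + 216 = (s + 6)^3.
Partial fraction decomposition gives [5/(s + 6)] + [(s + 6)^(-2)] + [-4/(s + 6)^3].
Invert each term: 5/(s + 6) ↔ 5e^(-6t); 1/(s + 6)^2 ↔ t·e^(-6t); -4/(s + 6)^3 ↔ (-2)t^2·e^(-6t).

-2*t^2*exp(-6*t) + t*exp(-6*t) + 5*exp(-6*t)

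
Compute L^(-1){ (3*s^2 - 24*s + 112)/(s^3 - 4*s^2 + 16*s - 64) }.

Factor the denominator: s^3 - 4*s^2 + 16*s - 64 = (s - 4)*(s^2 + 16).
Partial fraction decomposition gives [2/(s - 4)] + [s/(s^2 + 16)] + [-20/(s^2 + 16)].
Invert each term: 2/(s - 4) ↔ 2e^(4t); 1·s/(s^2 + 16) ↔ cos(4t); -5·4/(s^2 + 16) ↔ -5sin(4t).

2*exp(4*t) - 5*sin(4*t) + cos(4*t)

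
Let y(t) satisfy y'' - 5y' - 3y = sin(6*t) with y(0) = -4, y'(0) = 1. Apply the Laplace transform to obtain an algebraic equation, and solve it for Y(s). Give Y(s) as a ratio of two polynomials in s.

Y(s) = (-4*s^3 + 21*s^2 - 144*s + 762)/(s^4 - 5*s^3 + 33*s^2 - 180*s - 108)

Apply the Laplace transform to the equation.
The derivative rules (L{y''} = s^2 Y - s·y(0) - y'(0) and L{y'} = sY - y(0), with y(0) = -4, y'(0) = 1) turn the left side into (s^2 - 5*s - 3)Y - (-4*s + 21).
The right side is L{sin(6*t)} = 6/(s^2 + 36).
So (s^2 - 5*s - 3)Y = 6/(s^2 + 36) + (-4*s + 21).
Isolate Y and clear denominators.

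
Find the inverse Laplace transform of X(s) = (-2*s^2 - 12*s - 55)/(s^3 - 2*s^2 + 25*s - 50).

-3*exp(2*t) - 2*sin(5*t) + cos(5*t)

Factor the denominator: s^3 - 2*s^2 + 25*s - 50 = (s - 2)*(s^2 + 25).
Partial fraction decomposition gives [-3/(s - 2)] + [s/(s^2 + 25)] + [-10/(s^2 + 25)].
Invert each term: -3/(s - 2) ↔ -3e^(2t); 1·s/(s^2 + 25) ↔ cos(5t); -2·5/(s^2 + 25) ↔ -2sin(5t).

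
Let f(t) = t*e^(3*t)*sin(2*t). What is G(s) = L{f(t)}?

L{sin(2t)} = 2/(s^2 + 4).
Multiplying by e^(3t) shifts s → s - 3, so L{e^(3*t)*sin(2*t)} = 2/((s - 3)^2 + 4).
Then apply L{t·g(t)} = -d/ds[H(s)] with H(s) = 2/((s - 3)^2 + 4):
differentiating 1 time and applying the sign gives 4*(s - 3)/(s^2 - 6*s + 13)^2.

G(s) = 4*(s - 3)/(s^2 - 6*s + 13)^2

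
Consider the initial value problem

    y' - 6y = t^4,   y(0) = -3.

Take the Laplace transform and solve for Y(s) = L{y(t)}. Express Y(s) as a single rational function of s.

Y(s) = (-3*s^5 + 24)/(s^6 - 6*s^5)

Apply the Laplace transform to the equation.
With L{y'} = sY - y(0) = sY - (-3): the LHS transforms to (s - 6)Y - (-3).
The right side is L{t^4} = 24/s^5.
So (s - 6)Y = 24/s^5 + (-3).
Isolate Y and clear denominators.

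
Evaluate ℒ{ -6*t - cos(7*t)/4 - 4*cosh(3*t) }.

By linearity of the Laplace transform, transform each term separately.
(-6)·[L{t} = 1!/s^2 = 1/s^2]; (-1/4)·[L{cos(7t)} = s/(s^2 + 49)]; (-4)·[L{cosh(3t)} = s/(s^2 - 9)].

-s/(4*(s^2 + 49)) - 4*s/(s^2 - 9) - 6/s^2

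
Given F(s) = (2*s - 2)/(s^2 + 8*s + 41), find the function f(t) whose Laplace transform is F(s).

Complete the square in the denominator: s^2 + 8*s + 41 = (s + 4)^2 + 5^2.
Split the numerator to match: 2*s - 2 = 2·(s + 4) - 2·5.
Invert each term: 2·(s + 4)/((s + 4)^2 + 25) ↔ 2e^(-4t)cos(5t); -2·5/((s + 4)^2 + 25) ↔ -2e^(-4t)sin(5t).

f(t) = -2*exp(-4*t)*sin(5*t) + 2*exp(-4*t)*cos(5*t)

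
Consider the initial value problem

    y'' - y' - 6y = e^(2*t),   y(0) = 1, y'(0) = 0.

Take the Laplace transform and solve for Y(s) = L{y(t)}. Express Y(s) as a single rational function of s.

Y(s) = (s^2 - 3*s + 3)/(s^3 - 3*s^2 - 4*s + 12)

Apply the Laplace transform to the equation.
The derivative rules (L{y''} = s^2 Y - s·y(0) - y'(0) and L{y'} = sY - y(0), with y(0) = 1, y'(0) = 0) turn the left side into (s^2 - s - 6)Y - (s - 1).
The right side is L{e^(2*t)} = 1/(s - 2).
So (s^2 - s - 6)Y = 1/(s - 2) + (s - 1).
Divide through and combine into a single rational function.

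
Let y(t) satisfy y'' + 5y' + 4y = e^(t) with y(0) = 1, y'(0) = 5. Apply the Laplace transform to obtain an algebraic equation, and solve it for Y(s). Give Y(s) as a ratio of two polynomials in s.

Apply the Laplace transform to the equation.
Using L{y''} = s^2 Y - s·y(0) - y'(0) and L{y'} = sY - y(0), with y(0) = 1, y'(0) = 5, the left side becomes (s^2 + 5*s + 4)Y - (s + 10).
The right side is L{e^(t)} = 1/(s - 1).
So (s^2 + 5*s + 4)Y = 1/(s - 1) + (s + 10).
Isolate Y and clear denominators.

Y(s) = (s^2 + 9*s - 9)/(s^3 + 4*s^2 - s - 4)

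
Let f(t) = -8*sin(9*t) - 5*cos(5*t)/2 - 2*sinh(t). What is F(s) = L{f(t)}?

F(s) = -5*s/(2*(s^2 + 25)) - 72/(s^2 + 81) - 2/(s^2 - 1)

Apply the Laplace transform termwise.
(-8)·[L{sin(9t)} = 9/(s^2 + 81)]; (-5/2)·[L{cos(5t)} = s/(s^2 + 25)]; (-2)·[L{sinh(t)} = 1/(s^2 - 1)].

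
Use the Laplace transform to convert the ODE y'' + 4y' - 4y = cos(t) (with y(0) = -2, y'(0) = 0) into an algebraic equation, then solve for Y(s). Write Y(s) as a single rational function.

Y(s) = (-2*s^3 - 8*s^2 - s - 8)/(s^4 + 4*s^3 - 3*s^2 + 4*s - 4)

Laplace-transform each side.
Using L{y''} = s^2 Y - s·y(0) - y'(0) and L{y'} = sY - y(0), with y(0) = -2, y'(0) = 0, the left side becomes (s^2 + 4*s - 4)Y - (-2*s - 8).
The right side is L{cos(t)} = s/(s^2 + 1).
So (s^2 + 4*s - 4)Y = s/(s^2 + 1) + (-2*s - 8).
Solve for Y(s) and write it as one ratio of polynomials.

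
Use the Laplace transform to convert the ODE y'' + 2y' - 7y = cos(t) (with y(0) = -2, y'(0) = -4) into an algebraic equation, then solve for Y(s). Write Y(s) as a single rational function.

Apply the Laplace transform to the equation.
Using L{y''} = s^2 Y - s·y(0) - y'(0) and L{y'} = sY - y(0), with y(0) = -2, y'(0) = -4, the left side becomes (s^2 + 2*s - 7)Y - (-2*s - 8).
The right side is L{cos(t)} = s/(s^2 + 1).
So (s^2 + 2*s - 7)Y = s/(s^2 + 1) + (-2*s - 8).
Isolate Y and clear denominators.

Y(s) = (-2*s^3 - 8*s^2 - s - 8)/(s^4 + 2*s^3 - 6*s^2 + 2*s - 7)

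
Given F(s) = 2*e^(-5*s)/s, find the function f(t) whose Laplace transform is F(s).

The factor e^(-5s) signals a time shift by c = 5 (second shifting theorem).
L{2} = 2/s, so L^-1{2/s} = 2.
Hence the inverse is u(t - 5) times that function evaluated at t - 5.

f(t) = Heaviside(t - 5)*(2)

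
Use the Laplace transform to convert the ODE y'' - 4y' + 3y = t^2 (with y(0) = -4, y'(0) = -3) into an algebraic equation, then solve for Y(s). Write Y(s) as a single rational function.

Laplace-transform each side.
The derivative rules (L{y''} = s^2 Y - s·y(0) - y'(0) and L{y'} = sY - y(0), with y(0) = -4, y'(0) = -3) turn the left side into (s^2 - 4*s + 3)Y - (-4*s + 13).
The right side is L{t^2} = 2/s^3.
So (s^2 - 4*s + 3)Y = 2/s^3 + (-4*s + 13).
Divide through and combine into a single rational function.

Y(s) = (-4*s^4 + 13*s^3 + 2)/(s^5 - 4*s^4 + 3*s^3)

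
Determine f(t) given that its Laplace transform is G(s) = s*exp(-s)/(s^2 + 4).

f(t) = Heaviside(t - 1)*(cos(2*t - 2))

The factor e^(-s) signals a time shift by c = 1 (second shifting theorem).
L{cos(2t)} = s/(s^2 + 4), so L^-1{s/(s^2 + 4)} = cos(2*t).
Hence the inverse is u(t - 1) times that function evaluated at t - 1.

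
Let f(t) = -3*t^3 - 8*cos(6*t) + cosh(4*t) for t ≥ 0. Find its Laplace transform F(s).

F(s) = -8*s/(s^2 + 36) + s/(s^2 - 16) - 18/s^4

By linearity of the Laplace transform, transform each term separately.
(-3)·[L{t^3} = 3!/s^4 = 6/s^4]; L{cosh(4t)} = s/(s^2 - 16); (-8)·[L{cos(6t)} = s/(s^2 + 36)].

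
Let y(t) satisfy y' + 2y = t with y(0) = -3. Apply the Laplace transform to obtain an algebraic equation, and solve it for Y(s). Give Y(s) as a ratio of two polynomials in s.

Take the Laplace transform of both sides.
With L{y'} = sY - y(0) = sY - (-3): the LHS transforms to (s + 2)Y - (-3).
The right side is L{t} = s^(-2).
So (s + 2)Y = s^(-2) + (-3).
Isolate Y and clear denominators.

Y(s) = (-3*s^2 + 1)/(s^3 + 2*s^2)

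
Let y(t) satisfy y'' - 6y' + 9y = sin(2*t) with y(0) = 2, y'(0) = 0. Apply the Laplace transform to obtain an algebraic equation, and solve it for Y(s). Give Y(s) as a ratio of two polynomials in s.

Y(s) = (2*s^3 - 12*s^2 + 8*s - 46)/(s^4 - 6*s^3 + 13*s^2 - 24*s + 36)

Laplace-transform each side.
With L{y''} = s^2 Y - s·y(0) - y'(0) and L{y'} = sY - y(0), with y(0) = 2, y'(0) = 0: the LHS transforms to (s^2 - 6*s + 9)Y - (2*s - 12).
The right side is L{sin(2*t)} = 2/(s^2 + 4).
So (s^2 - 6*s + 9)Y = 2/(s^2 + 4) + (2*s - 12).
Solve for Y(s) and write it as one ratio of polynomials.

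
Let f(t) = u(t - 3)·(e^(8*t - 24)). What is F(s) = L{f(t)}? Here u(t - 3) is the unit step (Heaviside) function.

By the second shifting theorem, L{u(t - c)·g(t - c)} = e^(-cs)·G(s) with c = 3 and G(s) = L{g(t)}.
L{e^(8t)} = 1/(s - 8).

F(s) = exp(-3*s)/(s - 8)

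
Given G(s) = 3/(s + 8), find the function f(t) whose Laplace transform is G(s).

f(t) = 3*exp(-8*t)

Since L{e^(-8t)} = 1/(s + 8), the inverse is e^(-8*t), scaled by 3.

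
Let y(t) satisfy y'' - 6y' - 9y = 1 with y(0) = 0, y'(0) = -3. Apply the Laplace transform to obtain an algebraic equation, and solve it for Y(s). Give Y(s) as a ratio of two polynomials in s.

Y(s) = (-3*s + 1)/(s^3 - 6*s^2 - 9*s)

Take the Laplace transform of both sides.
Using L{y''} = s^2 Y - s·y(0) - y'(0) and L{y'} = sY - y(0), with y(0) = 0, y'(0) = -3, the left side becomes (s^2 - 6*s - 9)Y - (-3).
The right side is L{1} = 1/s.
So (s^2 - 6*s - 9)Y = 1/s + (-3).
Solve for Y(s) and write it as one ratio of polynomials.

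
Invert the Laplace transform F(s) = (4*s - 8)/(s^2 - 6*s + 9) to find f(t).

Factor the denominator: s^2 - 6*s + 9 = (s - 3)^2.
Partial fraction decomposition gives [4/(s - 3)] + [4/(s - 3)^2].
Invert each term: 4/(s - 3) ↔ 4e^(3t); 4/(s - 3)^2 ↔ 4t·e^(3t).

f(t) = 4*t*exp(3*t) + 4*exp(3*t)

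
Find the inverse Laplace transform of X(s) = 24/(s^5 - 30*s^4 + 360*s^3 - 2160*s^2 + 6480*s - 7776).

t^4*exp(6*t)

Rewrite the denominator: s^5 - 30*s^4 + 360*s^3 - 2160*s^2 + 6480*s - 7776 = (s - 6)^5.
The form in (s - 6) signals a first-shifting-theorem factor e^(6t).
Since L{t^4} = 4!/s^5 = 24/s^5, the inverse is t^4*e^(6*t).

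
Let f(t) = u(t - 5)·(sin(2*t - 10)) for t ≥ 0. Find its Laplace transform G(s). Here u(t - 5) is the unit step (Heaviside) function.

G(s) = 2*exp(-5*s)/(s^2 + 4)

By the second shifting theorem, L{u(t - c)·g(t - c)} = e^(-cs)·H(s) with c = 5 and H(s) = L{g(t)}.
L{sin(2t)} = 2/(s^2 + 4).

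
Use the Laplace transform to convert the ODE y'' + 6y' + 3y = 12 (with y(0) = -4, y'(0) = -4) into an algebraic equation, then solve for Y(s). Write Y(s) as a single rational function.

Laplace-transform each side.
With L{y''} = s^2 Y - s·y(0) - y'(0) and L{y'} = sY - y(0), with y(0) = -4, y'(0) = -4: the LHS transforms to (s^2 + 6*s + 3)Y - (-4*s - 28).
The right side is L{12} = 12/s.
So (s^2 + 6*s + 3)Y = 12/s + (-4*s - 28).
Isolate Y and clear denominators.

Y(s) = (-4*s^2 - 28*s + 12)/(s^3 + 6*s^2 + 3*s)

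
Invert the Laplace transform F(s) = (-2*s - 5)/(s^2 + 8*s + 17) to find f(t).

Complete the square in the denominator: s^2 + 8*s + 17 = (s + 4)^2 + 1^2.
Split the numerator to match: -2*s - 5 = -2·(s + 4) + 3·1.
Invert each term: -2·(s + 4)/((s + 4)^2 + 1) ↔ -2e^(-4t)cos(t); 3·1/((s + 4)^2 + 1) ↔ 3e^(-4t)sin(t).

f(t) = 3*exp(-4*t)*sin(t) - 2*exp(-4*t)*cos(t)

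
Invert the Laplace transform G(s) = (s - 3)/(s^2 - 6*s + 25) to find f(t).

f(t) = exp(3*t)*cos(4*t)

Rewrite the denominator: s^2 - 6*s + 25 = (s - 3)^2 + 16.
The form in (s - 3) signals a first-shifting-theorem factor e^(3t).
Since L{cos(4t)} = s/(s^2 + 16), the inverse is e^(3*t)*cos(4*t).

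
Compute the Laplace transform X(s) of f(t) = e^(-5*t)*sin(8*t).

X(s) = 8/((s + 5)^2 + 64)

L{sin(8t)} = 8/(s^2 + 64).
By the first shifting theorem, multiplying by e^(-5t) replaces s with s + 5.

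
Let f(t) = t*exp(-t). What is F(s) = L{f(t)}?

F(s) = (s + 1)^(-2)

L{e^(-t)} = 1/(s + 1).
Then apply L{t·g(t)} = -d/ds[G(s)] with G(s) = 1/(s + 1):
differentiating 1 time and applying the sign gives (s + 1)^(-2).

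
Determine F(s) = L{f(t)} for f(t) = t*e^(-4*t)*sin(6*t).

L{sin(6t)} = 6/(s^2 + 36).
Multiplying by e^(-4t) shifts s → s + 4, so L{e^(-4*t)*sin(6*t)} = 6/((s + 4)^2 + 36).
Then apply L{t·g(t)} = -d/ds[G(s)] with G(s) = 6/((s + 4)^2 + 36):
differentiating 1 time and applying the sign gives 12*(s + 4)/(s^2 + 8*s + 52)^2.

F(s) = 12*(s + 4)/(s^2 + 8*s + 52)^2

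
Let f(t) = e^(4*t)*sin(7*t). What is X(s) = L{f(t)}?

L{sin(7t)} = 7/(s^2 + 49).
By the first shifting theorem, multiplying by e^(4t) replaces s with s - 4.

X(s) = 7/((s - 4)^2 + 49)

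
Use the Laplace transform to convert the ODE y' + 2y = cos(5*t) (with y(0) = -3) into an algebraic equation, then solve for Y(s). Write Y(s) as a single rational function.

Y(s) = (-3*s^2 + s - 75)/(s^3 + 2*s^2 + 25*s + 50)

Transform both sides with L{·}.
Using L{y'} = sY - y(0) = sY - (-3), the left side becomes (s + 2)Y - (-3).
The right side is L{cos(5*t)} = s/(s^2 + 25).
So (s + 2)Y = s/(s^2 + 25) + (-3).
Divide through and combine into a single rational function.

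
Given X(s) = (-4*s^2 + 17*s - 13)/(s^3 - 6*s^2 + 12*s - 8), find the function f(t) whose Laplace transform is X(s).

f(t) = 5*t^2*exp(2*t)/2 + t*exp(2*t) - 4*exp(2*t)

Factor the denominator: s^3 - 6*s^2 + 12*s - 8 = (s - 2)^3.
Partial fraction decomposition gives [-4/(s - 2)] + [(s - 2)^(-2)] + [5/(s - 2)^3].
Invert each term: -4/(s - 2) ↔ -4e^(2t); 1/(s - 2)^2 ↔ t·e^(2t); 5/(s - 2)^3 ↔ (5/2)t^2·e^(2t).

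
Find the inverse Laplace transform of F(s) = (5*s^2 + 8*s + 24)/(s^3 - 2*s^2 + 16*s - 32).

Factor the denominator: s^3 - 2*s^2 + 16*s - 32 = (s - 2)*(s^2 + 16).
Partial fraction decomposition gives [3/(s - 2)] + [2*s/(s^2 + 16)] + [12/(s^2 + 16)].
Invert each term: 3/(s - 2) ↔ 3e^(2t); 2·s/(s^2 + 16) ↔ 2cos(4t); 3·4/(s^2 + 16) ↔ 3sin(4t).

3*exp(2*t) + 3*sin(4*t) + 2*cos(4*t)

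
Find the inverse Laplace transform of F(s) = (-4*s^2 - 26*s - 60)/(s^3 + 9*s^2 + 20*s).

-3 + 5*exp(-4*t) - 6*exp(-5*t)

Factor the denominator: s^3 + 9*s^2 + 20*s = s*(s + 4)*(s + 5).
Partial fraction decomposition gives [-6/(s + 5)] + [-3/s] + [5/(s + 4)].
Invert each term: -6/(s + 5) ↔ -6e^(-5t); -3/(s - 0) ↔ -3e^(0t); 5/(s + 4) ↔ 5e^(-4t).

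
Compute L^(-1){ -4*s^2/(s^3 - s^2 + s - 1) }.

Factor the denominator: s^3 - s^2 + s - 1 = (s - 1)*(s^2 + 1).
Partial fraction decomposition gives [-2/(s - 1)] + [-2*s/(s^2 + 1)] + [-2/(s^2 + 1)].
Invert each term: -2/(s - 1) ↔ -2e^(t); -2·s/(s^2 + 1) ↔ -2cos(t); -2·1/(s^2 + 1) ↔ -2sin(t).

-2*exp(t) - 2*sin(t) - 2*cos(t)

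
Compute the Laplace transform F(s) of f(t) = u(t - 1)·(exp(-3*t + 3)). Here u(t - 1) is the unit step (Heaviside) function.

By the second shifting theorem, L{u(t - c)·g(t - c)} = e^(-cs)·G(s) with c = 1 and G(s) = L{g(t)}.
L{e^(-3t)} = 1/(s + 3).

F(s) = exp(-s)/(s + 3)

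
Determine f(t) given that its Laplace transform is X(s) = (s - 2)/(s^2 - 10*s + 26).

f(t) = 3*exp(5*t)*sin(t) + exp(5*t)*cos(t)

Complete the square in the denominator: s^2 - 10*s + 26 = (s - 5)^2 + 1^2.
Split the numerator to match: s - 2 = 1·(s - 5) + 3·1.
Invert each term: 1·(s - 5)/((s - 5)^2 + 1) ↔ e^(5t)cos(t); 3·1/((s - 5)^2 + 1) ↔ 3e^(5t)sin(t).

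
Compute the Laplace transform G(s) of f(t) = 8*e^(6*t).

G(s) = 8/(s - 6)

L{8} = 8/s.
By the first shifting theorem, multiplying by e^(6t) replaces s with s - 6.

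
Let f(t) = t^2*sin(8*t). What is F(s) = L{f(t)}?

L{sin(8t)} = 8/(s^2 + 64).
Then apply L{t^2·g(t)} = (-1)^2 d^2/ds^2[G(s)] with G(s) = 8/(s^2 + 64):
differentiating 2 times and applying the sign gives 16*(3*s^2 - 64)/(s^2 + 64)^3.

F(s) = 16*(3*s^2 - 64)/(s^2 + 64)^3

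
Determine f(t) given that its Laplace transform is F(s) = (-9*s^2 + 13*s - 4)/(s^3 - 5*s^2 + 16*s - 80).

Factor the denominator: s^3 - 5*s^2 + 16*s - 80 = (s - 5)*(s^2 + 16).
Partial fraction decomposition gives [-4/(s - 5)] + [-5*s/(s^2 + 16)] + [-12/(s^2 + 16)].
Invert each term: -4/(s - 5) ↔ -4e^(5t); -5·s/(s^2 + 16) ↔ -5cos(4t); -3·4/(s^2 + 16) ↔ -3sin(4t).

f(t) = -4*exp(5*t) - 3*sin(4*t) - 5*cos(4*t)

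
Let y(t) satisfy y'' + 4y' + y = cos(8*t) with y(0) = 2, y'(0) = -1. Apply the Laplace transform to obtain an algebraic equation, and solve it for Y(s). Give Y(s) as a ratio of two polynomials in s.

Take the Laplace transform of both sides.
Using L{y''} = s^2 Y - s·y(0) - y'(0) and L{y'} = sY - y(0), with y(0) = 2, y'(0) = -1, the left side becomes (s^2 + 4*s + 1)Y - (2*s + 7).
The right side is L{cos(8*t)} = s/(s^2 + 64).
So (s^2 + 4*s + 1)Y = s/(s^2 + 64) + (2*s + 7).
Divide through and combine into a single rational function.

Y(s) = (2*s^3 + 7*s^2 + 129*s + 448)/(s^4 + 4*s^3 + 65*s^2 + 256*s + 64)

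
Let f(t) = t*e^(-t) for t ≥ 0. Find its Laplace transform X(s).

X(s) = (s + 1)^(-2)

L{t} = 1!/s^2 = 1/s^2.
By the first shifting theorem, multiplying by e^(-t) replaces s with s + 1.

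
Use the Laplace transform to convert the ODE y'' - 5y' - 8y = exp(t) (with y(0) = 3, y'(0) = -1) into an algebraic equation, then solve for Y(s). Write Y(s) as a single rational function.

Y(s) = (3*s^2 - 19*s + 17)/(s^3 - 6*s^2 - 3*s + 8)

Apply the Laplace transform to the equation.
Using L{y''} = s^2 Y - s·y(0) - y'(0) and L{y'} = sY - y(0), with y(0) = 3, y'(0) = -1, the left side becomes (s^2 - 5*s - 8)Y - (3*s - 16).
The right side is L{exp(t)} = 1/(s - 1).
So (s^2 - 5*s - 8)Y = 1/(s - 1) + (3*s - 16).
Solve for Y(s) and write it as one ratio of polynomials.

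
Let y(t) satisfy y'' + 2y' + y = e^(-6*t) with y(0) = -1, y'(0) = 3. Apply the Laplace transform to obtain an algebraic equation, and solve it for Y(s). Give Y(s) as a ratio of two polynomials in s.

Y(s) = (-s^2 - 5*s + 7)/(s^3 + 8*s^2 + 13*s + 6)

Apply the Laplace transform to the equation.
The derivative rules (L{y''} = s^2 Y - s·y(0) - y'(0) and L{y'} = sY - y(0), with y(0) = -1, y'(0) = 3) turn the left side into (s^2 + 2*s + 1)Y - (-s + 1).
The right side is L{e^(-6*t)} = 1/(s + 6).
So (s^2 + 2*s + 1)Y = 1/(s + 6) + (-s + 1).
Solve for Y(s) and write it as one ratio of polynomials.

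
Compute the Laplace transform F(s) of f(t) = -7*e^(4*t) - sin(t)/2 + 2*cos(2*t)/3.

F(s) = 2*s/(3*(s^2 + 4)) - 1/(2*(s^2 + 1)) - 7/(s - 4)

By linearity of the Laplace transform, transform each term separately.
(-1/2)·[L{sin(t)} = 1/(s^2 + 1)]; (-7)·[L{e^(4t)} = 1/(s - 4)]; (2/3)·[L{cos(2t)} = s/(s^2 + 4)].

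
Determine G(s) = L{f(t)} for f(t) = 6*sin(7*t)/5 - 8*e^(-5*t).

By linearity of the Laplace transform, transform each term separately.
(-8)·[L{e^(-5t)} = 1/(s + 5)]; (6/5)·[L{sin(7t)} = 7/(s^2 + 49)].

G(s) = 42/(5*(s^2 + 49)) - 8/(s + 5)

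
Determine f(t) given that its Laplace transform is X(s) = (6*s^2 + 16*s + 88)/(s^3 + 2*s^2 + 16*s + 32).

Factor the denominator: s^3 + 2*s^2 + 16*s + 32 = (s + 2)*(s^2 + 16).
Partial fraction decomposition gives [4/(s + 2)] + [2*s/(s^2 + 16)] + [12/(s^2 + 16)].
Invert each term: 4/(s + 2) ↔ 4e^(-2t); 2·s/(s^2 + 16) ↔ 2cos(4t); 3·4/(s^2 + 16) ↔ 3sin(4t).

f(t) = 3*sin(4*t) + 2*cos(4*t) + 4*exp(-2*t)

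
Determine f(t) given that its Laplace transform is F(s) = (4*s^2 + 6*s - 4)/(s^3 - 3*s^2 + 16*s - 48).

f(t) = 2*exp(3*t) + 3*sin(4*t) + 2*cos(4*t)

Factor the denominator: s^3 - 3*s^2 + 16*s - 48 = (s - 3)*(s^2 + 16).
Partial fraction decomposition gives [2/(s - 3)] + [2*s/(s^2 + 16)] + [12/(s^2 + 16)].
Invert each term: 2/(s - 3) ↔ 2e^(3t); 2·s/(s^2 + 16) ↔ 2cos(4t); 3·4/(s^2 + 16) ↔ 3sin(4t).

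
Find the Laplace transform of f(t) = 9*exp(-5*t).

L{9} = 9/s.
By the first shifting theorem, multiplying by e^(-5t) replaces s with s + 5.

9/(s + 5)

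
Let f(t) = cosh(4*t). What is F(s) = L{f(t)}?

L{cosh(4t)} = s/(s^2 - 16).

F(s) = s/(s^2 - 16)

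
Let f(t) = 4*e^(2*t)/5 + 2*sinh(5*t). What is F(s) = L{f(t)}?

F(s) = 10/(s^2 - 25) + 4/(5*(s - 2))

By linearity of the Laplace transform, transform each term separately.
(2)·[L{sinh(5t)} = 5/(s^2 - 25)]; (4/5)·[L{e^(2t)} = 1/(s - 2)].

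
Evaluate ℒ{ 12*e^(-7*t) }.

12/(s + 7)

L{12} = 12/s.
By the first shifting theorem, multiplying by e^(-7t) replaces s with s + 7.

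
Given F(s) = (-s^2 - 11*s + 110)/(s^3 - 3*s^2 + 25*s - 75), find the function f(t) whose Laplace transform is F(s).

f(t) = 2*exp(3*t) - 4*sin(5*t) - 3*cos(5*t)

Factor the denominator: s^3 - 3*s^2 + 25*s - 75 = (s - 3)*(s^2 + 25).
Partial fraction decomposition gives [2/(s - 3)] + [-3*s/(s^2 + 25)] + [-20/(s^2 + 25)].
Invert each term: 2/(s - 3) ↔ 2e^(3t); -3·s/(s^2 + 25) ↔ -3cos(5t); -4·5/(s^2 + 25) ↔ -4sin(5t).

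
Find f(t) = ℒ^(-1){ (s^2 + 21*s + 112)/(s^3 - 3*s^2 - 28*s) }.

Factor the denominator: s^3 - 3*s^2 - 28*s = s*(s - 7)*(s + 4).
Partial fraction decomposition gives [4/(s - 7)] + [-4/s] + [1/(s + 4)].
Invert each term: 4/(s - 7) ↔ 4e^(7t); -4/(s - 0) ↔ -4e^(0t); 1/(s + 4) ↔ e^(-4t).

f(t) = 4*exp(7*t) - 4 + exp(-4*t)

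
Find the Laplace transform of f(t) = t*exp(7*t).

(s - 7)^(-2)

L{e^(7t)} = 1/(s - 7).
Then apply L{t·g(t)} = -d/ds[G(s)] with G(s) = 1/(s - 7):
differentiating 1 time and applying the sign gives (s - 7)^(-2).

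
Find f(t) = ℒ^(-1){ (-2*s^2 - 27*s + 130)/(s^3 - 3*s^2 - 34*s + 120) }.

f(t) = -5*exp(5*t) + exp(4*t) + 2*exp(-6*t)

Factor the denominator: s^3 - 3*s^2 - 34*s + 120 = (s - 5)*(s - 4)*(s + 6).
Partial fraction decomposition gives [-5/(s - 5)] + [2/(s + 6)] + [1/(s - 4)].
Invert each term: -5/(s - 5) ↔ -5e^(5t); 2/(s + 6) ↔ 2e^(-6t); 1/(s - 4) ↔ e^(4t).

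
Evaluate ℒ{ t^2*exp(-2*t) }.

L{e^(-2t)} = 1/(s + 2).
Then apply L{t^2·g(t)} = (-1)^2 d^2/ds^2[H(s)] with H(s) = 1/(s + 2):
differentiating 2 times and applying the sign gives 2/(s + 2)^3.

2/(s + 2)^3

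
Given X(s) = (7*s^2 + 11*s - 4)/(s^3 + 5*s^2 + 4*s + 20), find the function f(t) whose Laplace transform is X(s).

Factor the denominator: s^3 + 5*s^2 + 4*s + 20 = (s + 5)*(s^2 + 4).
Partial fraction decomposition gives [4/(s + 5)] + [3*s/(s^2 + 4)] + [-4/(s^2 + 4)].
Invert each term: 4/(s + 5) ↔ 4e^(-5t); 3·s/(s^2 + 4) ↔ 3cos(2t); -2·2/(s^2 + 4) ↔ -2sin(2t).

f(t) = -2*sin(2*t) + 3*cos(2*t) + 4*exp(-5*t)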